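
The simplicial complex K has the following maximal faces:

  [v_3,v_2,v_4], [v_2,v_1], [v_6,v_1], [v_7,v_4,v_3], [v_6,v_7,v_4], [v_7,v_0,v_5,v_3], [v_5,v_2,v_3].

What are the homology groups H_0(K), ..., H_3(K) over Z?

H_0 = Z,  H_1 = Z,  H_2 = 0,  H_3 = 0.

K has 8 vertices, 15 edges, 8 triangles, 1 3-simplex.
rank ∂_0 = 0, rank ∂_1 = 7 ⇒ b_0 = 8 − 0 − 7 = 1; all invariant factors of ∂_1 are 1 so no torsion. So H_0 ≅ Z.
rank ∂_1 = 7, rank ∂_2 = 7 ⇒ b_1 = 15 − 7 − 7 = 1; all invariant factors of ∂_2 are 1 so no torsion. So H_1 ≅ Z.
rank ∂_2 = 7, rank ∂_3 = 1 ⇒ b_2 = 8 − 7 − 1 = 0; all invariant factors of ∂_3 are 1 so no torsion. So H_2 ≅ 0.
rank ∂_3 = 1, rank ∂_4 = 0 ⇒ b_3 = 1 − 1 − 0 = 0. So H_3 ≅ 0.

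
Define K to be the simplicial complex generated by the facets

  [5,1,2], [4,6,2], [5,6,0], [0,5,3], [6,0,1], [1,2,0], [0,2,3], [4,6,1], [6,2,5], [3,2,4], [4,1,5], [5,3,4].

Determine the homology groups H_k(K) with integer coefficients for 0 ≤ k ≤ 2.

H_0 = Z,  H_1 = Z/2Z,  H_2 = 0.

K has 7 vertices, 18 edges, 12 triangles.
rank ∂_0 = 0, rank ∂_1 = 6 ⇒ b_0 = 7 − 0 − 6 = 1; all invariant factors of ∂_1 are 1 so no torsion. So H_0 = Z.
rank ∂_1 = 6, rank ∂_2 = 12 ⇒ b_1 = 18 − 6 − 12 = 0; ∂_2 has invariant factor(s) [2] giving torsion. So H_1 = Z/2Z.
rank ∂_2 = 12, rank ∂_3 = 0 ⇒ b_2 = 12 − 12 − 0 = 0. So H_2 = 0.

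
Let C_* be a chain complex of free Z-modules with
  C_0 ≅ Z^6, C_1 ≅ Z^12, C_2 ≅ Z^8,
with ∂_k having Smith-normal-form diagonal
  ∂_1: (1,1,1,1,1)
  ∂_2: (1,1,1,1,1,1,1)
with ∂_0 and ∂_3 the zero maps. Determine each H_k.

H_0: b_0 = 6 − 0 − 5 = 1; torsion from ∂_1 factors > 1: none. So H_0 ≅ Z.
H_1: b_1 = 12 − 5 − 7 = 0; torsion from ∂_2 factors > 1: none. So H_1 ≅ 0.
H_2: b_2 = 8 − 7 − 0 = 1; torsion from ∂_3 factors > 1: none. So H_2 ≅ Z.

H_0 ≅ Z,  H_1 = 0,  H_2 ≅ Z.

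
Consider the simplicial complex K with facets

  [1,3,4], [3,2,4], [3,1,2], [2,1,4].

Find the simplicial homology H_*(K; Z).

H_0 ≅ Z,  H_1 = 0,  H_2 ≅ Z.

We work with the vertex ordering 1 < 2 < 3 < 4. The simplices of K, each written with vertices in increasing order, are:

  0-simplices (4): [1], [2], [3], [4]
  1-simplices (6): [1,2], [1,3], [1,4], [2,3], [2,4], [3,4]
  2-simplices (4): [1,2,3], [1,2,4], [1,3,4], [2,3,4]

Hence C_0 ≅ Z^4, C_1 ≅ Z^6, C_2 ≅ Z^4.

Boundary ∂_1: C_1 → C_0 sends each edge [p,q] (with p < q) to q − p.
As a 4×6 matrix over Z this has rank 3, with invariant factors (1,1,1).

Boundary ∂_2: C_2 → C_1 sends each 2-simplex [p,q,r] to [q,r] − [p,r] + [p,q]. For instance
  ∂[1,2,4] = [2,4] − [1,4] + [1,2],
  ∂[1,2,3] = [2,3] − [1,3] + [1,2].
As a 6×4 matrix over Z this has rank 3, with invariant factors (1,1,1).

Computing H_k = (kernel of ∂_k) / (image of ∂_{k+1}):

  H_0: rank C_0 − rank ∂_1 = 4 − 3 = 1, and the invariant factors of ∂_1 are all 1, so H_0 = Z.
  H_1: rank ker ∂_1 − rank ∂_2 = (6 − 3) − 3 = 0, and the invariant factors of ∂_2 are all 1, so H_1 = 0.
  H_2: rank ker ∂_2 − rank ∂_3 = (4 − 3) − 0 = 1, and there is no ∂_3, so H_2 = Z.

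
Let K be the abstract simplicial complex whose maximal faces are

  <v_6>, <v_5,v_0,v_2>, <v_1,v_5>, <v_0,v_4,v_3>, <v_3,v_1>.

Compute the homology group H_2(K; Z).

We work with the vertex ordering v_0 < v_1 < v_2 < v_3 < v_4 < v_5 < v_6. The simplices of K, each written with vertices in increasing order, are:

  0-simplices (7): [v_0], [v_1], [v_2], [v_3], [v_4], [v_5], [v_6]
  1-simplices (8): [v_0,v_2], [v_0,v_3], [v_0,v_4], [v_0,v_5], [v_1,v_3], [v_1,v_5], [v_2,v_5], [v_3,v_4]
  2-simplices (2): [v_0,v_2,v_5], [v_0,v_3,v_4]

so the chain groups are C_0 ≅ Z^7, C_1 ≅ Z^8, C_2 ≅ Z^2.

Boundary ∂_1: C_1 → C_0 sends each edge [p,q] (with p < q) to q − p. For instance
  ∂[v_3,v_4] = [v_4] − [v_3].
As a 7×8 matrix over Z this has rank 5, with invariant factors (1,1,1,1,1).

∂_2: C_2 → C_1 maps a triangle to the signed sum of its edges. For instance
  ∂[v_0,v_3,v_4] = [v_3,v_4] − [v_0,v_4] + [v_0,v_3],
  ∂[v_0,v_2,v_5] = [v_2,v_5] − [v_0,v_5] + [v_0,v_2].
As a 8×2 matrix over Z this has rank 2, with invariant factors (1,1).

Computing H_k = (kernel of ∂_k) / (image of ∂_{k+1}):

  H_2: rank ker ∂_2 − rank ∂_3 = (2 − 2) − 0 = 0, and there is no ∂_3, so H_2 ≅ 0.

H_2 ≅ 0.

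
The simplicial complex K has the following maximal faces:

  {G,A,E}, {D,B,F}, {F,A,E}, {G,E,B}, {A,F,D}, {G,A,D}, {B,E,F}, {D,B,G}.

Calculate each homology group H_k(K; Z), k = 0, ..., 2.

H_0 = Z,  H_1 = 0,  H_2 = Z.

Order the vertices as A < B < D < E < F < G. Listing each simplex with vertices in this order, K has dimension 2 with simplices:

  0-simplices (6): A, B, D, E, F, G
  1-simplices (12): AD, AE, AF, AG, BD, BE, BF, BG, DF, DG, EF, EG
  2-simplices (8): ADF, ADG, AEF, AEG, BDF, BDG, BEF, BEG

Hence C_0 ≅ Z^6, C_1 ≅ Z^12, C_2 ≅ Z^8.

The boundary map ∂_1: C_1 → C_0 sends each edge [p,q] (with p < q) to q − p. For instance
  ∂EF = F − E.
As a 6×12 matrix over Z this has rank 5, with invariant factors (1,1,1,1,1).

Boundary ∂_2: C_2 → C_1 maps a triangle to the signed sum of its edges. For instance
  ∂AEF = EF − AF + AE,
  ∂AEG = EG − AG + AE.
The resulting 12×8 matrix has rank 7, and its Smith normal form has invariant factors (1,1,1,1,1,1,1).

Computing H_k = (kernel of ∂_k) / (image of ∂_{k+1}):

  H_0: rank C_0 − rank ∂_1 = 6 − 5 = 1, and the invariant factors of ∂_1 are all 1, so H_0 = Z.
  H_1: rank ker ∂_1 − rank ∂_2 = (12 − 5) − 7 = 0, and the invariant factors of ∂_2 are all 1, so H_1 = 0.
  H_2: rank ker ∂_2 − rank ∂_3 = (8 − 7) − 0 = 1, and there is no ∂_3, so H_2 = Z.

(K is a triangulation of the 2-sphere S^2.)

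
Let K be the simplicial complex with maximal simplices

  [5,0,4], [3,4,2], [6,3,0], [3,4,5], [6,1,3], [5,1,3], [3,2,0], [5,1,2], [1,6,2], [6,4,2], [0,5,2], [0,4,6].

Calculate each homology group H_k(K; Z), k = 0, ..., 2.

We work with the vertex ordering 0 < 1 < 2 < 3 < 4 < 5 < 6. The simplices of K, each written with vertices in increasing order, are:

  0-simplices (7): [0], [1], [2], [3], [4], [5], [6]
  1-simplices (18): [0,2], [0,3], [0,4], [0,5], [0,6], [1,2], [1,3], [1,5], [1,6], [2,3], [2,4], [2,5], [2,6], [3,4], [3,5], [3,6], [4,5], [4,6]
  2-simplices (12): [0,2,3], [0,2,5], [0,3,6], [0,4,5], [0,4,6], [1,2,5], [1,2,6], [1,3,5], [1,3,6], [2,3,4], [2,4,6], [3,4,5]

Hence C_0 ≅ Z^7, C_1 ≅ Z^18, C_2 ≅ Z^12.

The boundary map ∂_1: C_1 → C_0 maps an edge to its endpoints' difference, ∂[p,q] = q − p.
This gives a 7×18 integer matrix of rank 6; reducing to Smith normal form yields diagonal entries (1,1,1,1,1,1).

Boundary ∂_2: C_2 → C_1 acts by ∂[p,q,r] = [q,r] − [p,r] + [p,q]. For instance
  ∂[2,3,4] = [3,4] − [2,4] + [2,3],
  ∂[3,4,5] = [4,5] − [3,5] + [3,4].
This gives a 18×12 integer matrix of rank 12; reducing to Smith normal form yields diagonal entries (1,1,1,1,1,1,1,1,1,1,1,2).

Now H_k = ker ∂_k / im ∂_{k+1}, so:

  H_0: rank C_0 − rank ∂_1 = 7 − 6 = 1, and the invariant factors of ∂_1 are all 1, so H_0 = Z.
  H_1: rank ker ∂_1 − rank ∂_2 = (18 − 6) − 12 = 0, and ∂_2 has invariant factor 2 > 1, so H_1 = Z_2.
  H_2: rank ker ∂_2 − rank ∂_3 = (12 − 12) − 0 = 0, and there is no ∂_3, so H_2 = 0.

H_0 ≅ Z,  H_1 ≅ Z_2,  H_2 = 0.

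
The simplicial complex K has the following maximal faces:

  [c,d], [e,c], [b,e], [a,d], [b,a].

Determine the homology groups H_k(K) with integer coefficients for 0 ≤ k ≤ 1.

H_0 = Z,  H_1 = Z.

We work with the vertex ordering a < b < c < d < e. The simplices of K, each written with vertices in increasing order, are:

  0-simplices (5): a, b, c, d, e
  1-simplices (5): ab, ad, be, cd, ce

giving chain groups C_0 ≅ Z^5, C_1 ≅ Z^5.

Boundary ∂_1: C_1 → C_0 maps an edge to its endpoints' difference, ∂[p,q] = q − p.
The 5×5 boundary matrix has rank 4 and Smith normal form diag(1,1,1,1).

Now H_k = ker ∂_k / im ∂_{k+1}, so:

  H_0: rank C_0 − rank ∂_1 = 5 − 4 = 1, and the invariant factors of ∂_1 are all 1, so H_0 ≅ Z.
  H_1: rank ker ∂_1 − rank ∂_2 = (5 − 4) − 0 = 1, and there is no ∂_2, so H_1 ≅ Z.

As a check, the Euler characteristic is 5 − 5 = 0, which agrees with 1 − 1 = 0.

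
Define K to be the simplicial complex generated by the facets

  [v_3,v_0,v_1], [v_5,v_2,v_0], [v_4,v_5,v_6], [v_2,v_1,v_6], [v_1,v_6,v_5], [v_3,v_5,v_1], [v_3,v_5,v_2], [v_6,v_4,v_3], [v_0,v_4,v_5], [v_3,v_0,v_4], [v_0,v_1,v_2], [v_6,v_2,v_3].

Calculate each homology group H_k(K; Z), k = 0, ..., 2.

Take the total order v_0 < v_1 < v_2 < v_3 < v_4 < v_5 < v_6 on the vertex set. Then K (dimension 2) consists of the simplices:

  0-simplices (7): [v_0], [v_1], [v_2], [v_3], [v_4], [v_5], [v_6]
  1-simplices (18): (18 of them)
  2-simplices (12): (12 of them)

Hence C_0 ≅ Z^7, C_1 ≅ Z^18, C_2 ≅ Z^12.

Boundary ∂_1: C_1 → C_0 maps an edge to its endpoints' difference, ∂[p,q] = q − p. For instance
  ∂[v_3,v_4] = [v_4] − [v_3].
The 7×18 boundary matrix has rank 6 and Smith normal form diag(1,1,1,1,1,1).

Boundary ∂_2: C_2 → C_1 maps a triangle to the signed sum of its edges. For instance
  ∂[v_2,v_3,v_6] = [v_3,v_6] − [v_2,v_6] + [v_2,v_3],
  ∂[v_0,v_1,v_2] = [v_1,v_2] − [v_0,v_2] + [v_0,v_1].
This gives a 18×12 integer matrix of rank 12; reducing to Smith normal form yields diagonal entries (1,1,1,1,1,1,1,1,1,1,1,2).

Reading off H_k = ker ∂_k / im ∂_{k+1}:

  H_0: rank C_0 − rank ∂_1 = 7 − 6 = 1, and the invariant factors of ∂_1 are all 1, so H_0 = Z.
  H_1: rank ker ∂_1 − rank ∂_2 = (18 − 6) − 12 = 0, and ∂_2 has invariant factor 2 > 1, so H_1 = Z/2.
  H_2: rank ker ∂_2 − rank ∂_3 = (12 − 12) − 0 = 0, and there is no ∂_3, so H_2 = 0.

(K is a triangulation of the real projective plane RP^2.)

H_0 ≅ Z,  H_1 ≅ Z/2,  H_2 = 0.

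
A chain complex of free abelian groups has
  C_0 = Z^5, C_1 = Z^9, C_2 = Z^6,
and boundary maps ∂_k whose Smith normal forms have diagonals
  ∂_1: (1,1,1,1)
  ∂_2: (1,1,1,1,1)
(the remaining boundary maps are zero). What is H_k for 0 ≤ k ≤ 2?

H_0: b_0 = 5 − 0 − 4 = 1; torsion from ∂_1 factors > 1: none. So H_0 = Z.
H_1: b_1 = 9 − 4 − 5 = 0; torsion from ∂_2 factors > 1: none. So H_1 = 0.
H_2: b_2 = 6 − 5 − 0 = 1; torsion from ∂_3 factors > 1: none. So H_2 = Z.

H_0 = Z,  H_1 = 0,  H_2 = Z.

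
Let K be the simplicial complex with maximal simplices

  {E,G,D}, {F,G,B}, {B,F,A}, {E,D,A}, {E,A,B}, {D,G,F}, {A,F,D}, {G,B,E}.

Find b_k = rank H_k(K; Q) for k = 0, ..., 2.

b_0 = 1, b_1 = 0, b_2 = 1.

K has 6 vertices, 12 edges, 8 triangles.
rank ∂_0 = 0, rank ∂_1 = 5 ⇒ b_0 = 6 − 0 − 5 = 1; all invariant factors of ∂_1 are 1 so no torsion. So H_0 ≅ Z.
rank ∂_1 = 5, rank ∂_2 = 7 ⇒ b_1 = 12 − 5 − 7 = 0; all invariant factors of ∂_2 are 1 so no torsion. So H_1 ≅ 0.
rank ∂_2 = 7, rank ∂_3 = 0 ⇒ b_2 = 8 − 7 − 0 = 1. So H_2 ≅ Z.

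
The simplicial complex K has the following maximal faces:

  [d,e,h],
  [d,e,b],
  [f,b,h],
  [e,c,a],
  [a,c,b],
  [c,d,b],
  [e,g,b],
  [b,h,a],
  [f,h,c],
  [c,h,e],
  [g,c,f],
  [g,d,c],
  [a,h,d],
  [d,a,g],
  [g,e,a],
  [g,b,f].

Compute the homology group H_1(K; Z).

H_1 = Z^2.

Order the vertices as a < b < c < d < e < f < g < h. Listing each simplex with vertices in this order, K has dimension 2 with simplices:

  0-simplices (8): a, b, c, d, e, f, g, h
  1-simplices (24): ab, ac, ad, ae, ag, ah, bc, bd, be, bf, bg, bh, cd, ce, cf, cg, ch, de, dg, dh, eg, eh, fg, fh
  2-simplices (16): abc, abh, ace, adg, adh, aeg, bcd, bde, beg, bfg, bfh, cdg, ceh, cfg, cfh, deh

so the chain groups are C_0 ≅ Z^8, C_1 ≅ Z^24, C_2 ≅ Z^16.

The boundary map ∂_1: C_1 → C_0 sends each edge [p,q] (with p < q) to q − p. For instance
  ∂be = e − b.
As a 8×24 matrix over Z this has rank 7, with invariant factors (1,1,1,1,1,1,1).

∂_2: C_2 → C_1 maps a triangle to the signed sum of its edges. For instance
  ∂adg = dg − ag + ad,
  ∂abc = bc − ac + ab.
This gives a 24×16 integer matrix of rank 15; reducing to Smith normal form yields diagonal entries (1,1,1,1,1,1,1,1,1,1,1,1,1,1,1).

Now H_k = ker ∂_k / im ∂_{k+1}, so:

  H_1: rank ker ∂_1 − rank ∂_2 = (24 − 7) − 15 = 2, and the invariant factors of ∂_2 are all 1, so H_1 = Z^2.

(K is a triangulation of the torus T^2.)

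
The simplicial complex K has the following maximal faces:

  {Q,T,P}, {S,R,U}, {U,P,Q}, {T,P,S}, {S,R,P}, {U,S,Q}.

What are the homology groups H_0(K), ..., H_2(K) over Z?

K has 6 vertices, 12 edges, 6 triangles.
rank ∂_0 = 0, rank ∂_1 = 5 ⇒ b_0 = 6 − 0 − 5 = 1; all invariant factors of ∂_1 are 1 so no torsion. So H_0 ≅ Z.
rank ∂_1 = 5, rank ∂_2 = 6 ⇒ b_1 = 12 − 5 − 6 = 1; all invariant factors of ∂_2 are 1 so no torsion. So H_1 ≅ Z.
rank ∂_2 = 6, rank ∂_3 = 0 ⇒ b_2 = 6 − 6 − 0 = 0. So H_2 ≅ 0.

H_0 = Z,  H_1 = Z,  H_2 = 0.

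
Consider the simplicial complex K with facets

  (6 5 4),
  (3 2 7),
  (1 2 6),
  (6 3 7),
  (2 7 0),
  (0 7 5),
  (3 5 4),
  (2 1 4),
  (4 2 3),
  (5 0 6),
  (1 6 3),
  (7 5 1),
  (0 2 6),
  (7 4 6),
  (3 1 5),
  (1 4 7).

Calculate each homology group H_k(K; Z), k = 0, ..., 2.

H_0 ≅ Z,  H_1 ≅ Z^2,  H_2 ≅ Z.

Order the vertices as 0 < 1 < 2 < 3 < 4 < 5 < 6 < 7. Listing each simplex with vertices in this order, K has dimension 2 with simplices:

  0-simplices (8): [0], [1], [2], [3], [4], [5], [6], [7]
  1-simplices (24): (24 of them)
  2-simplices (16): [0,2,6], [0,2,7], [0,5,6], [0,5,7], [1,2,4], [1,2,6], [1,3,5], [1,3,6], [1,4,7], [1,5,7], [2,3,4], [2,3,7], [3,4,5], [3,6,7], [4,5,6], [4,6,7]

so the chain groups are C_0 ≅ Z^8, C_1 ≅ Z^24, C_2 ≅ Z^16.

∂_1: C_1 → C_0 sends each edge [p,q] (with p < q) to q − p. For instance
  ∂[1,3] = [3] − [1].
The 8×24 boundary matrix has rank 7 and Smith normal form diag(1,1,1,1,1,1,1).

Boundary ∂_2: C_2 → C_1 acts by ∂[p,q,r] = [q,r] − [p,r] + [p,q]. For instance
  ∂[1,2,4] = [2,4] − [1,4] + [1,2],
  ∂[4,5,6] = [5,6] − [4,6] + [4,5].
The 24×16 boundary matrix has rank 15 and Smith normal form diag(1,1,1,1,1,1,1,1,1,1,1,1,1,1,1).

Now H_k = ker ∂_k / im ∂_{k+1}, so:

  H_0: rank C_0 − rank ∂_1 = 8 − 7 = 1, and the invariant factors of ∂_1 are all 1, so H_0 = Z.
  H_1: rank ker ∂_1 − rank ∂_2 = (24 − 7) − 15 = 2, and the invariant factors of ∂_2 are all 1, so H_1 = Z^2.
  H_2: rank ker ∂_2 − rank ∂_3 = (16 − 15) − 0 = 1, and there is no ∂_3, so H_2 = Z.

As a check, the Euler characteristic is 8 − 24 + 16 = 0, which agrees with 1 − 2 + 1 = 0.
(K is a triangulation of the torus T^2.)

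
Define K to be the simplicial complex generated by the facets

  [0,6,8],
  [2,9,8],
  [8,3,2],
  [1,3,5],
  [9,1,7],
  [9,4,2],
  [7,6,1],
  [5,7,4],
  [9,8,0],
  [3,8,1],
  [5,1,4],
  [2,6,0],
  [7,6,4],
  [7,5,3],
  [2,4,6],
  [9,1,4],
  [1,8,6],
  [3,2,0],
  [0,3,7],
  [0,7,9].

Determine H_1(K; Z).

H_1 = Z ⊕ Z_2.

We work with the vertex ordering 0 < 1 < 2 < 3 < 4 < 5 < 6 < 7 < 8 < 9. The simplices of K, each written with vertices in increasing order, are:

  0-simplices (10): [0], [1], [2], [3], [4], [5], [6], [7], [8], [9]
  1-simplices (30): (30 of them)
  2-simplices (20): (20 of them)

so the chain groups are C_0 ≅ Z^10, C_1 ≅ Z^30, C_2 ≅ Z^20.

The boundary map ∂_1: C_1 → C_0 sends each edge [p,q] (with p < q) to q − p. For instance
  ∂[2,6] = [6] − [2].
As a 10×30 matrix over Z this has rank 9, with invariant factors (1,1,1,1,1,1,1,1,1).

The boundary map ∂_2: C_2 → C_1 sends each 2-simplex [p,q,r] to [q,r] − [p,r] + [p,q]. For instance
  ∂[0,8,9] = [8,9] − [0,9] + [0,8],
  ∂[1,4,9] = [4,9] − [1,9] + [1,4].
The resulting 30×20 matrix has rank 20, and its Smith normal form has invariant factors (1,1,1,1,1,1,1,1,1,1,1,1,1,1,1,1,1,1,1,2).

Reading off H_k = ker ∂_k / im ∂_{k+1}:

  H_1: rank ker ∂_1 − rank ∂_2 = (30 − 9) − 20 = 1, and ∂_2 has invariant factor 2 > 1, so H_1 ≅ Z ⊕ Z_2.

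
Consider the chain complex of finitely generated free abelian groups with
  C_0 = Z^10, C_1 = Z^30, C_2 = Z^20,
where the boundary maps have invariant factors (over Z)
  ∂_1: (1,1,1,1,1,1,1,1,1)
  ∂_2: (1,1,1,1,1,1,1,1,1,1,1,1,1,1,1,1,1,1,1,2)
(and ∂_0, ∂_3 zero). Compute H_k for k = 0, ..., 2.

H_0: b_0 = 10 − 0 − 9 = 1; torsion from ∂_1 factors > 1: none. So H_0 ≅ Z.
H_1: b_1 = 30 − 9 − 20 = 1; torsion from ∂_2 factors > 1: [2]. So H_1 ≅ Z ⊕ Z/2.
H_2: b_2 = 20 − 20 − 0 = 0; torsion from ∂_3 factors > 1: none. So H_2 ≅ 0.

H_0 ≅ Z,  H_1 ≅ Z ⊕ Z/2,  H_2 = 0.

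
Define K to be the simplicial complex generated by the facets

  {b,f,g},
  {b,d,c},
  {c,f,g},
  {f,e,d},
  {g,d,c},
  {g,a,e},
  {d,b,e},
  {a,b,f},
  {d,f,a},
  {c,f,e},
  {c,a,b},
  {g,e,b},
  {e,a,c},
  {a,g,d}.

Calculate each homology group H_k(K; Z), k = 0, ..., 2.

H_0 ≅ Z,  H_1 ≅ Z^2,  H_2 ≅ Z.

Fix the vertex order a < b < c < d < e < f < g and write every simplex with vertices in increasing order. Then dim K = 2 and the simplices of K are:

  0-simplices (7): a, b, c, d, e, f, g
  1-simplices (21): ab, ac, ad, ae, af, ag, bc, bd, be, bf, bg, cd, ce, cf, cg, de, df, dg, ef, eg, fg
  2-simplices (14): abc, abf, ace, adf, adg, aeg, bcd, bde, beg, bfg, cdg, cef, cfg, def

so the chain groups are C_0 ≅ Z^7, C_1 ≅ Z^21, C_2 ≅ Z^14.

∂_1: C_1 → C_0 maps an edge to its endpoints' difference, ∂[p,q] = q − p.
This gives a 7×21 integer matrix of rank 6; reducing to Smith normal form yields diagonal entries (1,1,1,1,1,1).

The boundary map ∂_2: C_2 → C_1 maps a triangle to the signed sum of its edges. For instance
  ∂beg = eg − bg + be,
  ∂ace = ce − ae + ac.
The 21×14 boundary matrix has rank 13 and Smith normal form diag(1,1,1,1,1,1,1,1,1,1,1,1,1).

From H_k ≅ ker(∂_k) / im(∂_{k+1}) we obtain:

  H_0: rank C_0 − rank ∂_1 = 7 − 6 = 1, and the invariant factors of ∂_1 are all 1, so H_0 = Z.
  H_1: rank ker ∂_1 − rank ∂_2 = (21 − 6) − 13 = 2, and the invariant factors of ∂_2 are all 1, so H_1 = Z^2.
  H_2: rank ker ∂_2 − rank ∂_3 = (14 − 13) − 0 = 1, and there is no ∂_3, so H_2 = Z.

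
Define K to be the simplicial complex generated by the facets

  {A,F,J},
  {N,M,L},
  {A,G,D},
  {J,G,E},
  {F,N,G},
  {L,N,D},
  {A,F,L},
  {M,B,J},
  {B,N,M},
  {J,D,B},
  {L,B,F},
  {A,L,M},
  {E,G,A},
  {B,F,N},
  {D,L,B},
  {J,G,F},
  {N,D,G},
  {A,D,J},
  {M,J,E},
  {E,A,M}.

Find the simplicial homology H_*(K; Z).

H_0 ≅ Z,  H_1 ≅ Z ⊕ Z/2,  H_2 = 0.

We work with the vertex ordering A < B < D < E < F < G < J < L < M < N. The simplices of K, each written with vertices in increasing order, are:

  0-simplices (10): A, B, D, E, F, G, J, L, M, N
  1-simplices (30): AD, AE, AF, AG, AJ, AL, AM, BD, BF, BJ, BL, BM, BN, DG, DJ, DL, DN, EG, EJ, EM, FG, FJ, FL, FN, GJ, GN, JM, LM, LN, MN
  2-simplices (20): ADG, ADJ, AEG, AEM, AFJ, AFL, ALM, BDJ, BDL, BFL, BFN, BJM, BMN, DGN, DLN, EGJ, EJM, FGJ, FGN, LMN

so the chain groups are C_0 ≅ Z^10, C_1 ≅ Z^30, C_2 ≅ Z^20.

∂_1: C_1 → C_0 sends each edge [p,q] (with p < q) to q − p. For instance
  ∂FN = N − F.
This gives a 10×30 integer matrix of rank 9; reducing to Smith normal form yields diagonal entries (1,1,1,1,1,1,1,1,1).

The boundary map ∂_2: C_2 → C_1 acts by ∂[p,q,r] = [q,r] − [p,r] + [p,q]. For instance
  ∂FGJ = GJ − FJ + FG,
  ∂AEM = EM − AM + AE.
As a 30×20 matrix over Z this has rank 20, with invariant factors (1,1,1,1,1,1,1,1,1,1,1,1,1,1,1,1,1,1,1,2).

Computing H_k = (kernel of ∂_k) / (image of ∂_{k+1}):

  H_0: rank C_0 − rank ∂_1 = 10 − 9 = 1, and the invariant factors of ∂_1 are all 1, so H_0 ≅ Z.
  H_1: rank ker ∂_1 − rank ∂_2 = (30 − 9) − 20 = 1, and ∂_2 has invariant factor 2 > 1, so H_1 ≅ Z ⊕ Z/2.
  H_2: rank ker ∂_2 − rank ∂_3 = (20 − 20) − 0 = 0, and there is no ∂_3, so H_2 ≅ 0.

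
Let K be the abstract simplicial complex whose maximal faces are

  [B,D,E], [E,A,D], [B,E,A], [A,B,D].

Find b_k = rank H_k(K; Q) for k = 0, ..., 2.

We work with the vertex ordering A < B < D < E. The simplices of K, each written with vertices in increasing order, are:

  0-simplices (4): A, B, D, E
  1-simplices (6): AB, AD, AE, BD, BE, DE
  2-simplices (4): ABD, ABE, ADE, BDE

giving chain groups C_0 ≅ Z^4, C_1 ≅ Z^6, C_2 ≅ Z^4.

Boundary ∂_1: C_1 → C_0 sends each edge [p,q] (with p < q) to q − p. For instance
  ∂AE = E − A.
The resulting 4×6 matrix has rank 3, and its Smith normal form has invariant factors (1,1,1).

∂_2: C_2 → C_1 sends each 2-simplex [p,q,r] to [q,r] − [p,r] + [p,q]. For instance
  ∂ADE = DE − AE + AD,
  ∂ABD = BD − AD + AB.
The resulting 6×4 matrix has rank 3, and its Smith normal form has invariant factors (1,1,1).

Reading off H_k = ker ∂_k / im ∂_{k+1}:

  H_0: rank C_0 − rank ∂_1 = 4 − 3 = 1, and the invariant factors of ∂_1 are all 1, so H_0 ≅ Z.
  H_1: rank ker ∂_1 − rank ∂_2 = (6 − 3) − 3 = 0, and the invariant factors of ∂_2 are all 1, so H_1 ≅ 0.
  H_2: rank ker ∂_2 − rank ∂_3 = (4 − 3) − 0 = 1, and there is no ∂_3, so H_2 ≅ Z.

Hence the Betti numbers are b_0 = 1, b_1 = 0, b_2 = 1.

b_0 = 1, b_1 = 0, b_2 = 1.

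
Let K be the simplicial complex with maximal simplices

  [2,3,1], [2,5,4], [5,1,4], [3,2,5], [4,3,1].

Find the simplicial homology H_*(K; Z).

K has 5 vertices, 10 edges, 5 triangles.
rank ∂_0 = 0, rank ∂_1 = 4 ⇒ b_0 = 5 − 0 − 4 = 1; all invariant factors of ∂_1 are 1 so no torsion. So H_0 ≅ Z.
rank ∂_1 = 4, rank ∂_2 = 5 ⇒ b_1 = 10 − 4 − 5 = 1; all invariant factors of ∂_2 are 1 so no torsion. So H_1 ≅ Z.
rank ∂_2 = 5, rank ∂_3 = 0 ⇒ b_2 = 5 − 5 − 0 = 0. So H_2 ≅ 0.

H_0 ≅ Z,  H_1 ≅ Z,  H_2 = 0.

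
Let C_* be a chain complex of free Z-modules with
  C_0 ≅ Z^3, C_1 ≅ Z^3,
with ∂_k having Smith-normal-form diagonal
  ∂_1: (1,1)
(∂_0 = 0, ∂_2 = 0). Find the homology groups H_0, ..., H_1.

H_0 = Z,  H_1 = Z.

H_0: b_0 = 3 − 0 − 2 = 1; torsion from ∂_1 factors > 1: none. So H_0 = Z.
H_1: b_1 = 3 − 2 − 0 = 1; torsion from ∂_2 factors > 1: none. So H_1 = Z.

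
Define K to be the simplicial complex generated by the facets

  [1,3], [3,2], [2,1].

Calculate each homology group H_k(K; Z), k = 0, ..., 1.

H_0 ≅ Z,  H_1 ≅ Z.

K has 3 vertices, 3 edges.
rank ∂_0 = 0, rank ∂_1 = 2 ⇒ b_0 = 3 − 0 − 2 = 1; all invariant factors of ∂_1 are 1 so no torsion. So H_0 = Z.
rank ∂_1 = 2, rank ∂_2 = 0 ⇒ b_1 = 3 − 2 − 0 = 1. So H_1 = Z.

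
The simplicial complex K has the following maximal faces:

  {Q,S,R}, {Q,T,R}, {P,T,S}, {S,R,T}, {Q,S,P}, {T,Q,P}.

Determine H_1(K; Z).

H_1 ≅ 0.

Order the vertices as P < Q < R < S < T. Listing each simplex with vertices in this order, K has dimension 2 with simplices:

  0-simplices (5): P, Q, R, S, T
  1-simplices (9): PQ, PS, PT, QR, QS, QT, RS, RT, ST
  2-simplices (6): PQS, PQT, PST, QRS, QRT, RST

so the chain groups are C_0 ≅ Z^5, C_1 ≅ Z^9, C_2 ≅ Z^6.

Boundary ∂_1: C_1 → C_0 maps an edge to its endpoints' difference, ∂[p,q] = q − p. For instance
  ∂RS = S − R.
This gives a 5×9 integer matrix of rank 4; reducing to Smith normal form yields diagonal entries (1,1,1,1).

∂_2: C_2 → C_1 maps a triangle to the signed sum of its edges. For instance
  ∂QRS = RS − QS + QR,
  ∂RST = ST − RT + RS.
As a 9×6 matrix over Z this has rank 5, with invariant factors (1,1,1,1,1).

Now H_k = ker ∂_k / im ∂_{k+1}, so:

  H_1: rank ker ∂_1 − rank ∂_2 = (9 − 4) − 5 = 0, and the invariant factors of ∂_2 are all 1, so H_1 = 0.

(K is a triangulation of the 2-sphere S^2.)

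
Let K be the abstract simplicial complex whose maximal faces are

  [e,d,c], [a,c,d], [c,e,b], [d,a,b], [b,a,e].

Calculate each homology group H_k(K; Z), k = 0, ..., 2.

Fix the vertex order a < b < c < d < e and write every simplex with vertices in increasing order. Then dim K = 2 and the simplices of K are:

  0-simplices (5): a, b, c, d, e
  1-simplices (10): ab, ac, ad, ae, bc, bd, be, cd, ce, de
  2-simplices (5): abd, abe, acd, bce, cde

giving chain groups C_0 ≅ Z^5, C_1 ≅ Z^10, C_2 ≅ Z^5.

Boundary ∂_1: C_1 → C_0 maps an edge to its endpoints' difference, ∂[p,q] = q − p. For instance
  ∂de = e − d.
As a 5×10 matrix over Z this has rank 4, with invariant factors (1,1,1,1).

Boundary ∂_2: C_2 → C_1 acts by ∂[p,q,r] = [q,r] − [p,r] + [p,q]. For instance
  ∂abd = bd − ad + ab,
  ∂cde = de − ce + cd.
The resulting 10×5 matrix has rank 5, and its Smith normal form has invariant factors (1,1,1,1,1).

Reading off H_k = ker ∂_k / im ∂_{k+1}:

  H_0: rank C_0 − rank ∂_1 = 5 − 4 = 1, and the invariant factors of ∂_1 are all 1, so H_0 ≅ Z.
  H_1: rank ker ∂_1 − rank ∂_2 = (10 − 4) − 5 = 1, and the invariant factors of ∂_2 are all 1, so H_1 ≅ Z.
  H_2: rank ker ∂_2 − rank ∂_3 = (5 − 5) − 0 = 0, and there is no ∂_3, so H_2 ≅ 0.

As a check, the Euler characteristic is 5 − 10 + 5 = 0, which agrees with 1 − 1 + 0 = 0.

H_0 ≅ Z,  H_1 ≅ Z,  H_2 = 0.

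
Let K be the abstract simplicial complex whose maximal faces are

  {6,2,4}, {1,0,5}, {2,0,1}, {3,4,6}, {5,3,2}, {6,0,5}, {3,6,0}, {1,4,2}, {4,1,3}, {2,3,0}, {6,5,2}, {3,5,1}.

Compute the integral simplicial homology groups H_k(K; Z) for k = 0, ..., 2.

H_0 ≅ Z,  H_1 ≅ Z/2,  H_2 = 0.

Order the vertices as 0 < 1 < 2 < 3 < 4 < 5 < 6. Listing each simplex with vertices in this order, K has dimension 2 with simplices:

  0-simplices (7): [0], [1], [2], [3], [4], [5], [6]
  1-simplices (18): [0,1], [0,2], [0,3], [0,5], [0,6], [1,2], [1,3], [1,4], [1,5], [2,3], [2,4], [2,5], [2,6], [3,4], [3,5], [3,6], [4,6], [5,6]
  2-simplices (12): [0,1,2], [0,1,5], [0,2,3], [0,3,6], [0,5,6], [1,2,4], [1,3,4], [1,3,5], [2,3,5], [2,4,6], [2,5,6], [3,4,6]

Hence C_0 ≅ Z^7, C_1 ≅ Z^18, C_2 ≅ Z^12.

The boundary map ∂_1: C_1 → C_0 is given by ∂[p,q] = [q] − [p].
This gives a 7×18 integer matrix of rank 6; reducing to Smith normal form yields diagonal entries (1,1,1,1,1,1).

The boundary map ∂_2: C_2 → C_1 maps a triangle to the signed sum of its edges. For instance
  ∂[0,1,5] = [1,5] − [0,5] + [0,1],
  ∂[1,2,4] = [2,4] − [1,4] + [1,2].
The resulting 18×12 matrix has rank 12, and its Smith normal form has invariant factors (1,1,1,1,1,1,1,1,1,1,1,2).

Reading off H_k = ker ∂_k / im ∂_{k+1}:

  H_0: rank C_0 − rank ∂_1 = 7 − 6 = 1, and the invariant factors of ∂_1 are all 1, so H_0 = Z.
  H_1: rank ker ∂_1 − rank ∂_2 = (18 − 6) − 12 = 0, and ∂_2 has invariant factor 2 > 1, so H_1 = Z/2.
  H_2: rank ker ∂_2 − rank ∂_3 = (12 − 12) − 0 = 0, and there is no ∂_3, so H_2 = 0.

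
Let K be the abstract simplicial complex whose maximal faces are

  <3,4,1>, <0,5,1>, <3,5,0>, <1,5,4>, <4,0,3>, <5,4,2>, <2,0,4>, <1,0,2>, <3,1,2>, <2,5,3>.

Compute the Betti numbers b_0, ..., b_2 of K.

b_0 = 1, b_1 = 0, b_2 = 0.

We work with the vertex ordering 0 < 1 < 2 < 3 < 4 < 5. The simplices of K, each written with vertices in increasing order, are:

  0-simplices (6): [0], [1], [2], [3], [4], [5]
  1-simplices (15): [0,1], [0,2], [0,3], [0,4], [0,5], [1,2], [1,3], [1,4], [1,5], [2,3], [2,4], [2,5], [3,4], [3,5], [4,5]
  2-simplices (10): [0,1,2], [0,1,5], [0,2,4], [0,3,4], [0,3,5], [1,2,3], [1,3,4], [1,4,5], [2,3,5], [2,4,5]

Hence C_0 ≅ Z^6, C_1 ≅ Z^15, C_2 ≅ Z^10.

The boundary map ∂_1: C_1 → C_0 maps an edge to its endpoints' difference, ∂[p,q] = q − p. For instance
  ∂[2,3] = [3] − [2].
This gives a 6×15 integer matrix of rank 5; reducing to Smith normal form yields diagonal entries (1,1,1,1,1).

The boundary map ∂_2: C_2 → C_1 acts by ∂[p,q,r] = [q,r] − [p,r] + [p,q]. For instance
  ∂[1,3,4] = [3,4] − [1,4] + [1,3],
  ∂[0,1,5] = [1,5] − [0,5] + [0,1].
The 15×10 boundary matrix has rank 10 and Smith normal form diag(1,1,1,1,1,1,1,1,1,2).

Computing H_k = (kernel of ∂_k) / (image of ∂_{k+1}):

  H_0: rank C_0 − rank ∂_1 = 6 − 5 = 1, and the invariant factors of ∂_1 are all 1, so H_0 ≅ Z.
  H_1: rank ker ∂_1 − rank ∂_2 = (15 − 5) − 10 = 0, and ∂_2 has invariant factor 2 > 1, so H_1 ≅ Z/2.
  H_2: rank ker ∂_2 − rank ∂_3 = (10 − 10) − 0 = 0, and there is no ∂_3, so H_2 ≅ 0.

As a check, the Euler characteristic is 6 − 15 + 10 = 1, which agrees with 1 − 0 + 0 = 1.
(K is a triangulation of the real projective plane RP^2.)

Hence the Betti numbers are b_0 = 1, b_1 = 0, b_2 = 0.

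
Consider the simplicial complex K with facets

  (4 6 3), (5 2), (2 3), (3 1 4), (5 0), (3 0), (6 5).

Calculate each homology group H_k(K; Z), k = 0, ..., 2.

H_0 = Z,  H_1 = Z^2,  H_2 = 0.

Take the total order 0 < 1 < 2 < 3 < 4 < 5 < 6 on the vertex set. Then K (dimension 2) consists of the simplices:

  0-simplices (7): [0], [1], [2], [3], [4], [5], [6]
  1-simplices (10): [0,3], [0,5], [1,3], [1,4], [2,3], [2,5], [3,4], [3,6], [4,6], [5,6]
  2-simplices (2): [1,3,4], [3,4,6]

Hence C_0 ≅ Z^7, C_1 ≅ Z^10, C_2 ≅ Z^2.

The boundary map ∂_1: C_1 → C_0 is given by ∂[p,q] = [q] − [p].
The resulting 7×10 matrix has rank 6, and its Smith normal form has invariant factors (1,1,1,1,1,1).

The boundary map ∂_2: C_2 → C_1 sends each 2-simplex [p,q,r] to [q,r] − [p,r] + [p,q]. For instance
  ∂[3,4,6] = [4,6] − [3,6] + [3,4],
  ∂[1,3,4] = [3,4] − [1,4] + [1,3].
The resulting 10×2 matrix has rank 2, and its Smith normal form has invariant factors (1,1).

From H_k ≅ ker(∂_k) / im(∂_{k+1}) we obtain:

  H_0: rank C_0 − rank ∂_1 = 7 − 6 = 1, and the invariant factors of ∂_1 are all 1, so H_0 = Z.
  H_1: rank ker ∂_1 − rank ∂_2 = (10 − 6) − 2 = 2, and the invariant factors of ∂_2 are all 1, so H_1 = Z^2.
  H_2: rank ker ∂_2 − rank ∂_3 = (2 − 2) − 0 = 0, and there is no ∂_3, so H_2 = 0.

As a check, the Euler characteristic is 7 − 10 + 2 = -1, which agrees with 1 − 2 + 0 = -1.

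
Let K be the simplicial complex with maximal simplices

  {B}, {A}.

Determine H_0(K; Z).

We work with the vertex ordering A < B. The simplices of K, each written with vertices in increasing order, are:

  0-simplices (2): A, B

giving chain groups C_0 ≅ Z^2.

From H_k ≅ ker(∂_k) / im(∂_{k+1}) we obtain:

  H_0: rank C_0 − rank ∂_1 = 2 − 0 = 2, and there is no ∂_1, so H_0 ≅ Z^2.

H_0 ≅ Z^2.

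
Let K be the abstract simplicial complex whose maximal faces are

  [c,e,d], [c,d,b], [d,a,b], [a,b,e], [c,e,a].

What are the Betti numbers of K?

b_0 = 1, b_1 = 1, b_2 = 0.

Fix the vertex order a < b < c < d < e and write every simplex with vertices in increasing order. Then dim K = 2 and the simplices of K are:

  0-simplices (5): a, b, c, d, e
  1-simplices (10): ab, ac, ad, ae, bc, bd, be, cd, ce, de
  2-simplices (5): abd, abe, ace, bcd, cde

giving chain groups C_0 ≅ Z^5, C_1 ≅ Z^10, C_2 ≅ Z^5.

The boundary map ∂_1: C_1 → C_0 is given by ∂[p,q] = [q] − [p]. For instance
  ∂bd = d − b.
The 5×10 boundary matrix has rank 4 and Smith normal form diag(1,1,1,1).

∂_2: C_2 → C_1 acts by ∂[p,q,r] = [q,r] − [p,r] + [p,q]. For instance
  ∂cde = de − ce + cd,
  ∂abd = bd − ad + ab.
The 10×5 boundary matrix has rank 5 and Smith normal form diag(1,1,1,1,1).

Reading off H_k = ker ∂_k / im ∂_{k+1}:

  H_0: rank C_0 − rank ∂_1 = 5 − 4 = 1, and the invariant factors of ∂_1 are all 1, so H_0 ≅ Z.
  H_1: rank ker ∂_1 − rank ∂_2 = (10 − 4) − 5 = 1, and the invariant factors of ∂_2 are all 1, so H_1 ≅ Z.
  H_2: rank ker ∂_2 − rank ∂_3 = (5 − 5) − 0 = 0, and there is no ∂_3, so H_2 ≅ 0.

As a check, the Euler characteristic is 5 − 10 + 5 = 0, which agrees with 1 − 1 + 0 = 0.

Hence the Betti numbers are b_0 = 1, b_1 = 1, b_2 = 0.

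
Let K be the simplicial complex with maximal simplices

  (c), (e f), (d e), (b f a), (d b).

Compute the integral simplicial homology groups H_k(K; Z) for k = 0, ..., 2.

H_0 = Z^2,  H_1 = Z,  H_2 = 0.

We work with the vertex ordering a < b < c < d < e < f. The simplices of K, each written with vertices in increasing order, are:

  0-simplices (6): a, b, c, d, e, f
  1-simplices (6): ab, af, bd, bf, de, ef
  2-simplices (1): abf

giving chain groups C_0 ≅ Z^6, C_1 ≅ Z^6, C_2 ≅ Z^1.

∂_1: C_1 → C_0 is given by ∂[p,q] = [q] − [p].
The 6×6 boundary matrix has rank 4 and Smith normal form diag(1,1,1,1).

∂_2: C_2 → C_1 sends each 2-simplex [p,q,r] to [q,r] − [p,r] + [p,q]. For instance
  ∂abf = bf − af + ab.
The 6×1 boundary matrix has rank 1 and Smith normal form diag(1).

Now H_k = ker ∂_k / im ∂_{k+1}, so:

  H_0: rank C_0 − rank ∂_1 = 6 − 4 = 2, and the invariant factors of ∂_1 are all 1, so H_0 ≅ Z^2.
  H_1: rank ker ∂_1 − rank ∂_2 = (6 − 4) − 1 = 1, and the invariant factors of ∂_2 are all 1, so H_1 ≅ Z.
  H_2: rank ker ∂_2 − rank ∂_3 = (1 − 1) − 0 = 0, and there is no ∂_3, so H_2 ≅ 0.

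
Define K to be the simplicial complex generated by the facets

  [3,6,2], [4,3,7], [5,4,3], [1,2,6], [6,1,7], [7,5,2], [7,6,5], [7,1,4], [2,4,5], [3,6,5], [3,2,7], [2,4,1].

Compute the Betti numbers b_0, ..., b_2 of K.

b_0 = 1, b_1 = 0, b_2 = 0.

Fix the vertex order 1 < 2 < 3 < 4 < 5 < 6 < 7 and write every simplex with vertices in increasing order. Then dim K = 2 and the simplices of K are:

  0-simplices (7): [1], [2], [3], [4], [5], [6], [7]
  1-simplices (18): [1,2], [1,4], [1,6], [1,7], [2,3], [2,4], [2,5], [2,6], [2,7], [3,4], [3,5], [3,6], [3,7], [4,5], [4,7], [5,6], [5,7], [6,7]
  2-simplices (12): [1,2,4], [1,2,6], [1,4,7], [1,6,7], [2,3,6], [2,3,7], [2,4,5], [2,5,7], [3,4,5], [3,4,7], [3,5,6], [5,6,7]

Hence C_0 ≅ Z^7, C_1 ≅ Z^18, C_2 ≅ Z^12.

The boundary map ∂_1: C_1 → C_0 is given by ∂[p,q] = [q] − [p]. For instance
  ∂[5,6] = [6] − [5].
The 7×18 boundary matrix has rank 6 and Smith normal form diag(1,1,1,1,1,1).

∂_2: C_2 → C_1 acts by ∂[p,q,r] = [q,r] − [p,r] + [p,q]. For instance
  ∂[1,2,4] = [2,4] − [1,4] + [1,2],
  ∂[1,2,6] = [2,6] − [1,6] + [1,2].
The resulting 18×12 matrix has rank 12, and its Smith normal form has invariant factors (1,1,1,1,1,1,1,1,1,1,1,2).

Now H_k = ker ∂_k / im ∂_{k+1}, so:

  H_0: rank C_0 − rank ∂_1 = 7 − 6 = 1, and the invariant factors of ∂_1 are all 1, so H_0 ≅ Z.
  H_1: rank ker ∂_1 − rank ∂_2 = (18 − 6) − 12 = 0, and ∂_2 has invariant factor 2 > 1, so H_1 ≅ Z/2.
  H_2: rank ker ∂_2 − rank ∂_3 = (12 − 12) − 0 = 0, and there is no ∂_3, so H_2 ≅ 0.

As a check, the Euler characteristic is 7 − 18 + 12 = 1, which agrees with 1 − 0 + 0 = 1.
(K is a triangulation of the real projective plane RP^2.)

Hence the Betti numbers are b_0 = 1, b_1 = 0, b_2 = 0.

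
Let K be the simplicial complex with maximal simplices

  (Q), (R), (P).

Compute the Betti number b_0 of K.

b_0 = 3.

We work with the vertex ordering P < Q < R. The simplices of K, each written with vertices in increasing order, are:

  0-simplices (3): P, Q, R

Hence C_0 ≅ Z^3.

Computing H_k = (kernel of ∂_k) / (image of ∂_{k+1}):

  H_0: rank C_0 − rank ∂_1 = 3 − 0 = 3, and there is no ∂_1, so H_0 ≅ Z^3.

Hence the Betti numbers are b_0 = 3.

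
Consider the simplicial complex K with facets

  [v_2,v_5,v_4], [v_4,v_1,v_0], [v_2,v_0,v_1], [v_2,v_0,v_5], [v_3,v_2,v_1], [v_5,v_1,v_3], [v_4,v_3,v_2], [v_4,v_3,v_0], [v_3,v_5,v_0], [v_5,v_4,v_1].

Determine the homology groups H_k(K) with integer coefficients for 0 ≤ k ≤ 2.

H_0 ≅ Z,  H_1 ≅ Z_2,  H_2 = 0.

Fix the vertex order v_0 < v_1 < v_2 < v_3 < v_4 < v_5 and write every simplex with vertices in increasing order. Then dim K = 2 and the simplices of K are:

  0-simplices (6): [v_0], [v_1], [v_2], [v_3], [v_4], [v_5]
  1-simplices (15): (15 of them)
  2-simplices (10): [v_0,v_1,v_2], [v_0,v_1,v_4], [v_0,v_2,v_5], [v_0,v_3,v_4], [v_0,v_3,v_5], [v_1,v_2,v_3], [v_1,v_3,v_5], [v_1,v_4,v_5], [v_2,v_3,v_4], [v_2,v_4,v_5]

Hence C_0 ≅ Z^6, C_1 ≅ Z^15, C_2 ≅ Z^10.

The boundary map ∂_1: C_1 → C_0 is given by ∂[p,q] = [q] − [p].
This gives a 6×15 integer matrix of rank 5; reducing to Smith normal form yields diagonal entries (1,1,1,1,1).

Boundary ∂_2: C_2 → C_1 maps a triangle to the signed sum of its edges. For instance
  ∂[v_0,v_2,v_5] = [v_2,v_5] − [v_0,v_5] + [v_0,v_2],
  ∂[v_1,v_2,v_3] = [v_2,v_3] − [v_1,v_3] + [v_1,v_2].
This gives a 15×10 integer matrix of rank 10; reducing to Smith normal form yields diagonal entries (1,1,1,1,1,1,1,1,1,2).

Computing H_k = (kernel of ∂_k) / (image of ∂_{k+1}):

  H_0: rank C_0 − rank ∂_1 = 6 − 5 = 1, and the invariant factors of ∂_1 are all 1, so H_0 = Z.
  H_1: rank ker ∂_1 − rank ∂_2 = (15 − 5) − 10 = 0, and ∂_2 has invariant factor 2 > 1, so H_1 = Z_2.
  H_2: rank ker ∂_2 − rank ∂_3 = (10 − 10) − 0 = 0, and there is no ∂_3, so H_2 = 0.

As a check, the Euler characteristic is 6 − 15 + 10 = 1, which agrees with 1 − 0 + 0 = 1.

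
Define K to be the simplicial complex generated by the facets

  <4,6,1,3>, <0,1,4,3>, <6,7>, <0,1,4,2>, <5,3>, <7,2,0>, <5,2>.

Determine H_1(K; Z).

We work with the vertex ordering 0 < 1 < 2 < 3 < 4 < 5 < 6 < 7. The simplices of K, each written with vertices in increasing order, are:

  0-simplices (8): [0], [1], [2], [3], [4], [5], [6], [7]
  1-simplices (17): [0,1], [0,2], [0,3], [0,4], [0,7], [1,2], [1,3], [1,4], [1,6], [2,4], [2,5], [2,7], [3,4], [3,5], [3,6], [4,6], [6,7]
  2-simplices (11): [0,1,2], [0,1,3], [0,1,4], [0,2,4], [0,2,7], [0,3,4], [1,2,4], [1,3,4], [1,3,6], [1,4,6], [3,4,6]
  3-simplices (3): [0,1,2,4], [0,1,3,4], [1,3,4,6]

giving chain groups C_0 ≅ Z^8, C_1 ≅ Z^17, C_2 ≅ Z^11, C_3 ≅ Z^3.

Boundary ∂_1: C_1 → C_0 maps an edge to its endpoints' difference, ∂[p,q] = q − p. For instance
  ∂[3,4] = [4] − [3].
The resulting 8×17 matrix has rank 7, and its Smith normal form has invariant factors (1,1,1,1,1,1,1).

The boundary map ∂_2: C_2 → C_1 maps a triangle to the signed sum of its edges. For instance
  ∂[0,3,4] = [3,4] − [0,4] + [0,3],
  ∂[0,2,4] = [2,4] − [0,4] + [0,2].
The resulting 17×11 matrix has rank 8, and its Smith normal form has invariant factors (1,1,1,1,1,1,1,1).

Boundary ∂_3: C_3 → C_2 sends each 3-simplex σ to the alternating sum Σ_i (−1)^i (σ with its i-th vertex removed). For instance
  ∂[0,1,3,4] = [1,3,4] − [0,3,4] + [0,1,4] − [0,1,3],
  ∂[1,3,4,6] = [3,4,6] − [1,4,6] + [1,3,6] − [1,3,4].
The 11×3 boundary matrix has rank 3 and Smith normal form diag(1,1,1).

Reading off H_k = ker ∂_k / im ∂_{k+1}:

  H_1: rank ker ∂_1 − rank ∂_2 = (17 − 7) − 8 = 2, and the invariant factors of ∂_2 are all 1, so H_1 ≅ Z^2.

H_1 ≅ Z^2.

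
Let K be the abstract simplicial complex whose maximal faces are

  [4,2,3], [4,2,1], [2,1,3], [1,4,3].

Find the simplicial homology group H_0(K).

H_0 ≅ Z.

K has 4 vertices, 6 edges, 4 triangles.
rank ∂_0 = 0, rank ∂_1 = 3 ⇒ b_0 = 4 − 0 − 3 = 1; all invariant factors of ∂_1 are 1 so no torsion. So H_0 ≅ Z.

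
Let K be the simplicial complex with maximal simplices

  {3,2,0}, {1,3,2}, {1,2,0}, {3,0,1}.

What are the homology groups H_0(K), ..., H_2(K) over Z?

We work with the vertex ordering 0 < 1 < 2 < 3. The simplices of K, each written with vertices in increasing order, are:

  0-simplices (4): [0], [1], [2], [3]
  1-simplices (6): [0,1], [0,2], [0,3], [1,2], [1,3], [2,3]
  2-simplices (4): [0,1,2], [0,1,3], [0,2,3], [1,2,3]

giving chain groups C_0 ≅ Z^4, C_1 ≅ Z^6, C_2 ≅ Z^4.

∂_1: C_1 → C_0 sends each edge [p,q] (with p < q) to q − p. For instance
  ∂[0,1] = [1] − [0].
The resulting 4×6 matrix has rank 3, and its Smith normal form has invariant factors (1,1,1).

The boundary map ∂_2: C_2 → C_1 maps a triangle to the signed sum of its edges. For instance
  ∂[0,1,3] = [1,3] − [0,3] + [0,1],
  ∂[0,2,3] = [2,3] − [0,3] + [0,2].
The 6×4 boundary matrix has rank 3 and Smith normal form diag(1,1,1).

Computing H_k = (kernel of ∂_k) / (image of ∂_{k+1}):

  H_0: rank C_0 − rank ∂_1 = 4 − 3 = 1, and the invariant factors of ∂_1 are all 1, so H_0 ≅ Z.
  H_1: rank ker ∂_1 − rank ∂_2 = (6 − 3) − 3 = 0, and the invariant factors of ∂_2 are all 1, so H_1 ≅ 0.
  H_2: rank ker ∂_2 − rank ∂_3 = (4 − 3) − 0 = 1, and there is no ∂_3, so H_2 ≅ Z.

As a check, the Euler characteristic is 4 − 6 + 4 = 2, which agrees with 1 − 0 + 1 = 2.

H_0 ≅ Z,  H_1 = 0,  H_2 ≅ Z.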